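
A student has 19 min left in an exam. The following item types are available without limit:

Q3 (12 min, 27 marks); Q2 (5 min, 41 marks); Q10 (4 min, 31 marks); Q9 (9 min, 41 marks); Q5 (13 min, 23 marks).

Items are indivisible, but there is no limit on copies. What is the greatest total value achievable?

Best value-per-unit is Q2 at 41/5; filling with it alone gives 3×41 = 123.
Optimal mix: 3×Q2 + 1×Q10 → time 19, value 154.

154 marks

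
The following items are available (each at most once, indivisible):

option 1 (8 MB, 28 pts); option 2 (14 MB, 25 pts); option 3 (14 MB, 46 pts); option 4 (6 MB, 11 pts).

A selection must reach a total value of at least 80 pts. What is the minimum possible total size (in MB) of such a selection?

28

Subsets with value ≥ 80, sorted by total size:
- option 1+option 3+option 4: size 28, value 85
- option 2+option 3+option 4: size 34, value 82
Minimum size: 28 MB.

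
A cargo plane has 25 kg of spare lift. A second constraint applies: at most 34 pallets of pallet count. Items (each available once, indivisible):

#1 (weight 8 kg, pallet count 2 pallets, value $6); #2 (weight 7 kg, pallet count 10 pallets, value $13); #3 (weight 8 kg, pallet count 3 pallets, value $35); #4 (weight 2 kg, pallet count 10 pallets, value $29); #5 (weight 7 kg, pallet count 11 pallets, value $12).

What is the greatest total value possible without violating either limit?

$89

Feasible sets respecting both limits:
- #2+#3+#4+#5: weight 24, pallet count 34, value 89
- #1+#2+#3+#4: weight 25, pallet count 25, value 83
- #1+#3+#4+#5: weight 25, pallet count 26, value 82
Best: $89.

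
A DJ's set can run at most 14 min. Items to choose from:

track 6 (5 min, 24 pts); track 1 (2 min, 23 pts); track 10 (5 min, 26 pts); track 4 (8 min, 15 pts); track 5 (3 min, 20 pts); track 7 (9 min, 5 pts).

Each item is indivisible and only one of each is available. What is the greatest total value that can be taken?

Check high-value combinations within 14 min:
- track 6+track 1+track 10: duration 5+2+5=12, value 24+23+26=73
- track 6+track 10+track 5: duration 5+5+3=13, value 24+26+20=70
- track 1+track 10+track 5: duration 2+5+3=10, value 23+26+20=69
Best: 73 pts.

73 pts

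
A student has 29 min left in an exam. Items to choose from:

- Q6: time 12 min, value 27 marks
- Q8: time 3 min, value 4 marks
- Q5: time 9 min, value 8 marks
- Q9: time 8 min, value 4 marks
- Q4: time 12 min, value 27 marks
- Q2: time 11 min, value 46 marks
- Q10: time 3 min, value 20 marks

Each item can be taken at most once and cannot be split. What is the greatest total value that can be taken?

Check high-value combinations within 29 min:
- Q6+Q8+Q2+Q10: time 12+3+11+3=29, value 27+4+46+20=97
- Q8+Q4+Q2+Q10: time 3+12+11+3=29, value 4+27+46+20=97
- Q6+Q2+Q10: time 12+11+3=26, value 27+46+20=93
- Q4+Q2+Q10: time 12+11+3=26, value 27+46+20=93
- Q8+Q5+Q2+Q10: time 3+9+11+3=26, value 4+8+46+20=78
Best: 97 marks.

97 marks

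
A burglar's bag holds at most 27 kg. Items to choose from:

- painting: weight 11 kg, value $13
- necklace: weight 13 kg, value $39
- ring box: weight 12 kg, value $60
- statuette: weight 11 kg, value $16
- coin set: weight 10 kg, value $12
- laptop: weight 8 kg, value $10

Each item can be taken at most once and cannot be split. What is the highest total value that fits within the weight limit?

Check high-value combinations within 27 kg:
- necklace+ring box: weight 13+12=25, value 39+60=99
- ring box+statuette: weight 12+11=23, value 60+16=76
- painting+ring box: weight 11+12=23, value 13+60=73
- ring box+coin set: weight 12+10=22, value 60+12=72
Best: $99.

$99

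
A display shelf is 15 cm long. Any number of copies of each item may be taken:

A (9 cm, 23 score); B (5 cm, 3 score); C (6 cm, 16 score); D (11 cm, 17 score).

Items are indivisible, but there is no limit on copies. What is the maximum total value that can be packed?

39 score

Best value-per-unit is C at 16/6; filling with it alone gives 2×16 = 32.
Optimal mix: 1×A + 1×C → length 15, value 39.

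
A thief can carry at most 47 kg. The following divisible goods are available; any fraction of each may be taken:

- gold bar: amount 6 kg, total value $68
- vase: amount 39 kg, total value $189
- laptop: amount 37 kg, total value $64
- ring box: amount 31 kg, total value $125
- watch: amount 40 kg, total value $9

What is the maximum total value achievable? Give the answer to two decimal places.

265.06

Take in order of value per unit:
- gold bar (68/6 per unit): all 6 → value 68, running total 68.00
- vase (189/39 per unit): all 39 → value 189, running total 257.00
- ring box (125/31 per unit): 2 of 31 → value 2×125/31 = 8.0645, running total 265.06
Total 265.06.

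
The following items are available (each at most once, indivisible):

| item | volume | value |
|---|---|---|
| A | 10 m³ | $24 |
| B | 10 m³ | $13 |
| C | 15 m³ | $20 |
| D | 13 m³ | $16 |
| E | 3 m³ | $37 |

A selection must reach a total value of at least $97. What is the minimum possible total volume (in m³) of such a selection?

41

Subsets with value ≥ 97, sorted by total volume:
- A+C+D+E: volume 41, value 97
- A+B+C+D+E: volume 51, value 110
Minimum volume: 41 m³.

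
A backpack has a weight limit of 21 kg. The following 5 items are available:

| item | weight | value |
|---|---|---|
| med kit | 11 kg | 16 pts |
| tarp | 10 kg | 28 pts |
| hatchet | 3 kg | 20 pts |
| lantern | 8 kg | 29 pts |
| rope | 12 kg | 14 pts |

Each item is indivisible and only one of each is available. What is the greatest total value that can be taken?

Check high-value combinations within 21 kg:
- tarp+hatchet+lantern: weight 10+3+8=21, value 28+20+29=77
- tarp+lantern: weight 10+8=18, value 28+29=57
- hatchet+lantern: weight 3+8=11, value 20+29=49
- tarp+hatchet: weight 10+3=13, value 28+20=48
Best: 77 pts.

77 pts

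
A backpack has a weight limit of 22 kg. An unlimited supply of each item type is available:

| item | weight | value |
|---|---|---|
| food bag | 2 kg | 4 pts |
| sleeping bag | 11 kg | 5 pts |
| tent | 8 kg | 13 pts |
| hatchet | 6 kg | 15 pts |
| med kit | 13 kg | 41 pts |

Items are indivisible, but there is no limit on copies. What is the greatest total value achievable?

60 pts

Best value-per-unit is med kit at 41/13; filling with it alone gives 1×41 = 41.
Optimal mix: 1×food bag + 1×hatchet + 1×med kit → weight 21, value 60.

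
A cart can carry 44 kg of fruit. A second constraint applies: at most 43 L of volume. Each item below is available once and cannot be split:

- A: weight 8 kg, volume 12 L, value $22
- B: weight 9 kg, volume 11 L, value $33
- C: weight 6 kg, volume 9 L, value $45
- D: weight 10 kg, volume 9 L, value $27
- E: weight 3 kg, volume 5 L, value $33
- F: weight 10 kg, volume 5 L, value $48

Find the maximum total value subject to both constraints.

Feasible sets respecting both limits:
- B+C+D+E+F: weight 38, volume 39, value 186
- A+B+C+E+F: weight 36, volume 42, value 181
- A+C+D+E+F: weight 37, volume 40, value 175
- A+B+D+E+F: weight 40, volume 42, value 163
Best: $186.

$186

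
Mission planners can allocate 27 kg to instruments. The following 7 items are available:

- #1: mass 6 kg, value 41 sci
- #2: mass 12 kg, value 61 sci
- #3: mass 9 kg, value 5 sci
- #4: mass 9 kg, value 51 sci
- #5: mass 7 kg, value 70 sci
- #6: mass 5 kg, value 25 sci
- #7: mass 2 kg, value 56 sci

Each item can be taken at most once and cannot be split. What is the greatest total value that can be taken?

Check high-value combinations within 27 kg:
- #1+#2+#5+#7: mass 6+12+7+2=27, value 41+61+70+56=228
- #1+#4+#5+#7: mass 6+9+7+2=24, value 41+51+70+56=218
- #2+#5+#6+#7: mass 12+7+5+2=26, value 61+70+25+56=212
- #4+#5+#6+#7: mass 9+7+5+2=23, value 51+70+25+56=202
- #1+#5+#6+#7: mass 6+7+5+2=20, value 41+70+25+56=192
Best: 228 sci.

228 sci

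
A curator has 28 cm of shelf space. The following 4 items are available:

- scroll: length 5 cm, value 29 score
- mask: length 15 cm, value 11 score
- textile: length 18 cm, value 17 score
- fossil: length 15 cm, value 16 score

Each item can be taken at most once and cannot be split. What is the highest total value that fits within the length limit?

Check high-value combinations within 28 cm:
- scroll+textile: length 5+18=23, value 29+17=46
- scroll+fossil: length 5+15=20, value 29+16=45
- scroll+mask: length 5+15=20, value 29+11=40
- scroll: length 5, value 29
Best: 46 score.

46 score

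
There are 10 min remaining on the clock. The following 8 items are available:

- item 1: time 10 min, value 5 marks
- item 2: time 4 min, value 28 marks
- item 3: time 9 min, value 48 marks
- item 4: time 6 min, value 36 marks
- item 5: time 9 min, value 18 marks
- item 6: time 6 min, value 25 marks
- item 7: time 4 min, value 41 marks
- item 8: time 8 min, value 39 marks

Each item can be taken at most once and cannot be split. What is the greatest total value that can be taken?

Check high-value combinations within 10 min:
- item 4+item 7: time 6+4=10, value 36+41=77
- item 2+item 7: time 4+4=8, value 28+41=69
- item 6+item 7: time 6+4=10, value 25+41=66
- item 2+item 4: time 4+6=10, value 28+36=64
Best: 77 marks.

77 marks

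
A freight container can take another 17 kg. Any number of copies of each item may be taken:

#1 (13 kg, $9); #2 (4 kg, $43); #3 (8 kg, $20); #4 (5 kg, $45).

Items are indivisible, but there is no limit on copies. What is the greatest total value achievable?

Best value-per-unit is #2 at 43/4; filling with it alone gives 4×43 = 172.
Optimal mix: 3×#2 + 1×#4 → weight 17, value 174.

$174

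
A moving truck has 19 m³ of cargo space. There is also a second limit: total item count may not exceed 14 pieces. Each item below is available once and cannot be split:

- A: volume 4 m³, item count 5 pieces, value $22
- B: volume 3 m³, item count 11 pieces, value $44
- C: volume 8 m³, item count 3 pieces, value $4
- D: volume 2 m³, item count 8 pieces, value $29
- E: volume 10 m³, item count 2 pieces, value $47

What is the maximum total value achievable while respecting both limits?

$91

Feasible sets respecting both limits:
- B+E: volume 13, item count 13, value 91
- D+E: volume 12, item count 10, value 76
- A+E: volume 14, item count 7, value 69
- A+D: volume 6, item count 13, value 51
Best: $91.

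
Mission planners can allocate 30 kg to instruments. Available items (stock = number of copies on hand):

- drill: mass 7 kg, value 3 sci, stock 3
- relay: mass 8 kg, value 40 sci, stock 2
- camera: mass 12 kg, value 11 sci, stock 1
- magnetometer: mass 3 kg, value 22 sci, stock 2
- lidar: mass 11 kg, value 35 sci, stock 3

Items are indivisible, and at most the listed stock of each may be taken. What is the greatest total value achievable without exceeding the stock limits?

137 sci

Best selections within mass 30 and stock limits:
- 2×relay + 1×magnetometer + 1×lidar: mass 30, value 137
- 1×drill + 2×relay + 2×magnetometer: mass 29, value 127
- 2×relay + 2×magnetometer: mass 22, value 124
- 1×relay + 2×magnetometer + 1×lidar: mass 25, value 119
Best: 137 sci.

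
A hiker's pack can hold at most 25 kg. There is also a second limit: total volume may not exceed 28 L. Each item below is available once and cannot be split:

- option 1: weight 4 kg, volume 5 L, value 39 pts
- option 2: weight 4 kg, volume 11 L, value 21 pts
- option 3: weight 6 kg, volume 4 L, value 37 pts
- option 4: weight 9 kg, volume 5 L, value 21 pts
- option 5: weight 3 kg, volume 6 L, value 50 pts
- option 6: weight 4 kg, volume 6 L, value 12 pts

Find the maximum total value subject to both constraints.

147 pts

Feasible sets respecting both limits:
- option 1+option 2+option 3+option 5: weight 17, volume 26, value 147
- option 1+option 3+option 4+option 5: weight 22, volume 20, value 147
- option 1+option 3+option 5+option 6: weight 17, volume 21, value 138
- option 1+option 2+option 4+option 5: weight 20, volume 27, value 131
Best: 147 pts.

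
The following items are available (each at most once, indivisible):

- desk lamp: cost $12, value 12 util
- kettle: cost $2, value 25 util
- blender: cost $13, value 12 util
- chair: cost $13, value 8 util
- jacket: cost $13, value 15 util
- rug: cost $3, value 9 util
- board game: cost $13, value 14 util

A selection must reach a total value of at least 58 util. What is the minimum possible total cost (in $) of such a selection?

Subsets with value ≥ 58, sorted by total cost:
- desk lamp+kettle+jacket+rug: cost 30, value 61
- desk lamp+kettle+rug+board game: cost 30, value 60
Minimum cost: 30 $.

30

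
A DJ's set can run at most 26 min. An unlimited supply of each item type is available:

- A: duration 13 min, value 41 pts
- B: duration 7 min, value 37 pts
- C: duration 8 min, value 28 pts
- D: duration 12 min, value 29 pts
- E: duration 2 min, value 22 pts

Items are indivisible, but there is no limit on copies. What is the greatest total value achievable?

286 pts

Best value-per-unit is E at 22/2, and filling with it alone uses duration 13×2=26. No mix of the others beats 13×22 = 286.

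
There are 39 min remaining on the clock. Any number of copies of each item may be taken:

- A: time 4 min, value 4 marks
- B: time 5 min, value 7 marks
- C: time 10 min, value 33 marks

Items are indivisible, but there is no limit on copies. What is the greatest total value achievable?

110 marks

Best value-per-unit is C at 33/10; filling with it alone gives 3×33 = 99.
Optimal mix: 1×A + 1×B + 3×C → time 39, value 110.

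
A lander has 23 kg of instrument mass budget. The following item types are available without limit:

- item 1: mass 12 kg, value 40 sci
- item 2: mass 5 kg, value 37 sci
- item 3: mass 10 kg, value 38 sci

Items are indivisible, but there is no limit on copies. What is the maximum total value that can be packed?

Best value-per-unit is item 2 at 37/5, and filling with it alone uses mass 4×5=20. No mix of the others beats 4×37 = 148.

148 sci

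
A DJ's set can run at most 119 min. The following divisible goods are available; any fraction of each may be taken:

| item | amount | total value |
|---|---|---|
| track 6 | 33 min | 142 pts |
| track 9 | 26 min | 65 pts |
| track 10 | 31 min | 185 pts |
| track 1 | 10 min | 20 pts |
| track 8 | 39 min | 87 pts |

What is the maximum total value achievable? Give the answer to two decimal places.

Take in order of value per unit:
- track 10 (185/31 per unit): all 31 → value 185, running total 185.00
- track 6 (142/33 per unit): all 33 → value 142, running total 327.00
- track 9 (65/26 per unit): all 26 → value 65, running total 392.00
- track 8 (87/39 per unit): 29 of 39 → value 29×87/39 = 64.6923, running total 456.69
Total 456.69.

456.69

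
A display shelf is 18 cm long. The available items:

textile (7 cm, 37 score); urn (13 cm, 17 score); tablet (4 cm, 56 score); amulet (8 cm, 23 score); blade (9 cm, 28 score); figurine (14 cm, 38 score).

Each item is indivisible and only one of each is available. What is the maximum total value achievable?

94 score

Check high-value combinations within 18 cm:
- tablet+figurine: length 4+14=18, value 56+38=94
- textile+tablet: length 7+4=11, value 37+56=93
- tablet+blade: length 4+9=13, value 56+28=84
- tablet+amulet: length 4+8=12, value 56+23=79
- urn+tablet: length 13+4=17, value 17+56=73
Best: 94 score.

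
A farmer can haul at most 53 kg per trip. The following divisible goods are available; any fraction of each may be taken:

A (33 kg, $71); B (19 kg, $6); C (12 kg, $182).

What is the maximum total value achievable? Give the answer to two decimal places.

Take in order of value per unit:
- C (182/12 per unit): all 12 → value 182, running total 182.00
- A (71/33 per unit): all 33 → value 71, running total 253.00
- B (6/19 per unit): 8 of 19 → value 8×6/19 = 2.5263, running total 255.53
Total 255.53.

255.53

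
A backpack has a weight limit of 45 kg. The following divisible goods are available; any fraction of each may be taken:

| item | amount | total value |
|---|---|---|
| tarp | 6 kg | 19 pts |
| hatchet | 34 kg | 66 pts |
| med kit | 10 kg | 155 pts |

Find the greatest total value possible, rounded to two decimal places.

Take in order of value per unit:
- med kit (155/10 per unit): all 10 → value 155, running total 155.00
- tarp (19/6 per unit): all 6 → value 19, running total 174.00
- hatchet (66/34 per unit): 29 of 34 → value 29×66/34 = 56.2941, running total 230.29
Total 230.29.

230.29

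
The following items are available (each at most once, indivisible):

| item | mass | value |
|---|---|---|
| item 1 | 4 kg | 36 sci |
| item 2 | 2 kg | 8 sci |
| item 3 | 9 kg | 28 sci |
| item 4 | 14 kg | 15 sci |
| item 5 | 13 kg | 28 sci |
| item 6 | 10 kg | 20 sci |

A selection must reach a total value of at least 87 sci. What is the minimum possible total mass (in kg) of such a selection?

Subsets with value ≥ 87, sorted by total mass:
- item 1+item 2+item 3+item 6: mass 25, value 92
- item 1+item 3+item 5: mass 26, value 92
Minimum mass: 25 kg.

25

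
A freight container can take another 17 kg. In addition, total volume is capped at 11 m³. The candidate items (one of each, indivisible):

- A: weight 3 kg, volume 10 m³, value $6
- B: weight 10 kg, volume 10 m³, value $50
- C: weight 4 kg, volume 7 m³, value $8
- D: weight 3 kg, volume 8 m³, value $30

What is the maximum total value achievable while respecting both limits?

Feasible sets respecting both limits:
- B: weight 10, volume 10, value 50
- D: weight 3, volume 8, value 30
- C: weight 4, volume 7, value 8
Best: $50.

$50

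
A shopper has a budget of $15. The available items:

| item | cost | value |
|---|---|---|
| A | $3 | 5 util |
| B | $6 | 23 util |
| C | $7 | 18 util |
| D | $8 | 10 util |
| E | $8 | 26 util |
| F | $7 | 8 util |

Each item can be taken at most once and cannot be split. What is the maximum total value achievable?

Check high-value combinations within $15:
- B+E: cost 6+8=14, value 23+26=49
- C+E: cost 7+8=15, value 18+26=44
- B+C: cost 6+7=13, value 23+18=41
Best: 49 util.

49 util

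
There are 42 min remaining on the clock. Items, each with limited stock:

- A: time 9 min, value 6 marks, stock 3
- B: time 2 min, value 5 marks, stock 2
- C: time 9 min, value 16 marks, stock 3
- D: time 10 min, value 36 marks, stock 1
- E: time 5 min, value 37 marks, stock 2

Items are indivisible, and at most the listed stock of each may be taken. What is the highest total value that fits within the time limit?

152 marks

Best selections within time 42 and stock limits:
- 2×B + 2×C + 1×D + 2×E: time 42, value 152
- 1×B + 2×C + 1×D + 2×E: time 40, value 147
- 2×C + 1×D + 2×E: time 38, value 142
Best: 152 marks.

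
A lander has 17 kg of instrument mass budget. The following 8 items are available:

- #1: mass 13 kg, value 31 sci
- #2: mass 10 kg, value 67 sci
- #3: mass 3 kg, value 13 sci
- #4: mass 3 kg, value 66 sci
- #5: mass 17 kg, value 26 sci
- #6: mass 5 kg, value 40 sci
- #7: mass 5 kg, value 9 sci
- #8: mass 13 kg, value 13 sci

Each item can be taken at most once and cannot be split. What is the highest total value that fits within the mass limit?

146 sci

Check high-value combinations within 17 kg:
- #2+#3+#4: mass 10+3+3=16, value 67+13+66=146
- #2+#4: mass 10+3=13, value 67+66=133
- #3+#4+#6+#7: mass 3+3+5+5=16, value 13+66+40+9=128
- #3+#4+#6: mass 3+3+5=11, value 13+66+40=119
Best: 146 sci.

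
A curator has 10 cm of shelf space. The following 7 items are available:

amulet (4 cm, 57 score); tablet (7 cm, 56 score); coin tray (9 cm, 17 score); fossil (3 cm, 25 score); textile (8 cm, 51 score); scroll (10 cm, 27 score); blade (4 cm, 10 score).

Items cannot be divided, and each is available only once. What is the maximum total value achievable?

Check high-value combinations within 10 cm:
- amulet+fossil: length 4+3=7, value 57+25=82
- tablet+fossil: length 7+3=10, value 56+25=81
- amulet+blade: length 4+4=8, value 57+10=67
Best: 82 score.

82 score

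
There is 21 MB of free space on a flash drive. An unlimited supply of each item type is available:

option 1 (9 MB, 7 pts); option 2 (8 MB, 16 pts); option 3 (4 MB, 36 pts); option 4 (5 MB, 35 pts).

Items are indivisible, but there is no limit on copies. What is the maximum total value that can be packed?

180 pts

Best value-per-unit is option 3 at 36/4, and filling with it alone uses size 5×4=20. No mix of the others beats 5×36 = 180.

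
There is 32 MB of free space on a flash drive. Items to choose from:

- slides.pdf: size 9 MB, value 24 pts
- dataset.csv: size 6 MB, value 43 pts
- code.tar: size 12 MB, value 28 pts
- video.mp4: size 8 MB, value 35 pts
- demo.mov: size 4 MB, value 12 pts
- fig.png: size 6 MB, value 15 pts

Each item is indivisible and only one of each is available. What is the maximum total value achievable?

Check high-value combinations within 32 MB:
- dataset.csv+code.tar+video.mp4+fig.png: size 6+12+8+6=32, value 43+28+35+15=121
- dataset.csv+code.tar+video.mp4+demo.mov: size 6+12+8+4=30, value 43+28+35+12=118
- slides.pdf+dataset.csv+video.mp4+fig.png: size 9+6+8+6=29, value 24+43+35+15=117
- slides.pdf+dataset.csv+video.mp4+demo.mov: size 9+6+8+4=27, value 24+43+35+12=114
- slides.pdf+dataset.csv+code.tar+demo.mov: size 9+6+12+4=31, value 24+43+28+12=107
Best: 121 pts.

121 pts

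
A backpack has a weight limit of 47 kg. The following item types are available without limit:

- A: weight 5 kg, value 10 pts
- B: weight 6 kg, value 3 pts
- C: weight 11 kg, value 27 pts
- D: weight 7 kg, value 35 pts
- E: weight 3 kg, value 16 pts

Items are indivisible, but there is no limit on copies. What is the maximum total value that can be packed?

Best value-per-unit is E at 16/3; filling with it alone gives 15×16 = 240.
Optimal mix: 2×D + 11×E → weight 47, value 246.

246 pts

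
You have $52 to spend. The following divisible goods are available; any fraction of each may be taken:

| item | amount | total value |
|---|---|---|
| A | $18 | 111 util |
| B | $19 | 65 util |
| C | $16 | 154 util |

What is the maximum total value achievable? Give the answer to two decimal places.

Take in order of value per unit:
- C (154/16 per unit): all 16 → value 154, running total 154.00
- A (111/18 per unit): all 18 → value 111, running total 265.00
- B (65/19 per unit): 18 of 19 → value 18×65/19 = 61.5789, running total 326.58
Total 326.58.

326.58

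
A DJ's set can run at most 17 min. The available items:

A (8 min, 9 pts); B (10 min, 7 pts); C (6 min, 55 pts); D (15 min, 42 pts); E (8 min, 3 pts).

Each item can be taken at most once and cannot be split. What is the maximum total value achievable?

Check high-value combinations within 17 min:
- A+C: duration 8+6=14, value 9+55=64
- B+C: duration 10+6=16, value 7+55=62
- C+E: duration 6+8=14, value 55+3=58
- C: duration 6, value 55
- D: duration 15, value 42
Best: 64 pts.

64 pts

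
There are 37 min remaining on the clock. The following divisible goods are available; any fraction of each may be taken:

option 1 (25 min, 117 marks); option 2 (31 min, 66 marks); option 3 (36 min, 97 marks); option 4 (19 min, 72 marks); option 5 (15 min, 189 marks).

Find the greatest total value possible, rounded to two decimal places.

291.96

Take in order of value per unit:
- option 5 (189/15 per unit): all 15 → value 189, running total 189.00
- option 1 (117/25 per unit): 22 of 25 → value 22×117/25 = 102.9600, running total 291.96
Total 291.96.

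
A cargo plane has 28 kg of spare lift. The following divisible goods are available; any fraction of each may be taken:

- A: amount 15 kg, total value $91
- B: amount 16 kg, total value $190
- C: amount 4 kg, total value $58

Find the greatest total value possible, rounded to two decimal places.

296.53

Take in order of value per unit:
- C (58/4 per unit): all 4 → value 58, running total 58.00
- B (190/16 per unit): all 16 → value 190, running total 248.00
- A (91/15 per unit): 8 of 15 → value 8×91/15 = 48.5333, running total 296.53
Total 296.53.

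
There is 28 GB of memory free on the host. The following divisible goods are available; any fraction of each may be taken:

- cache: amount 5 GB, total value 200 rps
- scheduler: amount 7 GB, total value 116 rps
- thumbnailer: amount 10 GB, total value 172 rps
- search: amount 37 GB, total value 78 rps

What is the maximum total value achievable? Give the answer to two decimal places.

500.65

Take in order of value per unit:
- cache (200/5 per unit): all 5 → value 200, running total 200.00
- thumbnailer (172/10 per unit): all 10 → value 172, running total 372.00
- scheduler (116/7 per unit): all 7 → value 116, running total 488.00
- search (78/37 per unit): 6 of 37 → value 6×78/37 = 12.6486, running total 500.65
Total 500.65.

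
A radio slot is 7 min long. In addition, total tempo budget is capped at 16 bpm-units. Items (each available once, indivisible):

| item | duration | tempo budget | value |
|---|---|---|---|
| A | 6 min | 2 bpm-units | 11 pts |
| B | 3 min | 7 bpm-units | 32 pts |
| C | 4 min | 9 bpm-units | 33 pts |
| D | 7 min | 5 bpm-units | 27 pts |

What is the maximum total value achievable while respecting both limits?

Feasible sets respecting both limits:
- B+C: duration 7, tempo budget 16, value 65
- C: duration 4, tempo budget 9, value 33
- B: duration 3, tempo budget 7, value 32
Best: 65 pts.

65 pts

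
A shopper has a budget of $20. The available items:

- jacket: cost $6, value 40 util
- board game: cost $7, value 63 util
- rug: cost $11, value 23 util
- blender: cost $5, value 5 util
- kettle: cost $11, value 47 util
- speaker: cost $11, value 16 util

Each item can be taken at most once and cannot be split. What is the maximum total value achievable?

Check high-value combinations within $20:
- board game+kettle: cost 7+11=18, value 63+47=110
- jacket+board game+blender: cost 6+7+5=18, value 40+63+5=108
- jacket+board game: cost 6+7=13, value 40+63=103
- jacket+kettle: cost 6+11=17, value 40+47=87
Best: 110 util.

110 util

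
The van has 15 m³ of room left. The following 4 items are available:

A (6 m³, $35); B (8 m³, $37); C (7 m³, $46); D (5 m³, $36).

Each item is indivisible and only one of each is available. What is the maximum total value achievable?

$83

Check high-value combinations within 15 m³:
- B+C: volume 8+7=15, value 37+46=83
- C+D: volume 7+5=12, value 46+36=82
- A+C: volume 6+7=13, value 35+46=81
- B+D: volume 8+5=13, value 37+36=73
- A+B: volume 6+8=14, value 35+37=72
Best: $83.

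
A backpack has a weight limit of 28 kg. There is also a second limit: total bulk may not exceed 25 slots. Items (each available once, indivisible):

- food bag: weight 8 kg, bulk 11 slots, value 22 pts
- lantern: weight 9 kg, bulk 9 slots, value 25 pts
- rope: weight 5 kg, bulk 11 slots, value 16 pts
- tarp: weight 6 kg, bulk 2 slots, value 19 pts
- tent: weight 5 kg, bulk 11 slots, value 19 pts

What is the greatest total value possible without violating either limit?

Feasible sets respecting both limits:
- food bag+lantern+tarp: weight 23, bulk 22, value 66
- lantern+tarp+tent: weight 20, bulk 22, value 63
- lantern+rope+tarp: weight 20, bulk 22, value 60
- food bag+tarp+tent: weight 19, bulk 24, value 60
Best: 66 pts.

66 pts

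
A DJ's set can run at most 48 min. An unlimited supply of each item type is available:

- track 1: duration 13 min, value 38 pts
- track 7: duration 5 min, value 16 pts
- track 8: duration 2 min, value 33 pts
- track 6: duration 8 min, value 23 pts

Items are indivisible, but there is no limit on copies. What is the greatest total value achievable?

Best value-per-unit is track 8 at 33/2, and filling with it alone uses duration 24×2=48. No mix of the others beats 24×33 = 792.

792 pts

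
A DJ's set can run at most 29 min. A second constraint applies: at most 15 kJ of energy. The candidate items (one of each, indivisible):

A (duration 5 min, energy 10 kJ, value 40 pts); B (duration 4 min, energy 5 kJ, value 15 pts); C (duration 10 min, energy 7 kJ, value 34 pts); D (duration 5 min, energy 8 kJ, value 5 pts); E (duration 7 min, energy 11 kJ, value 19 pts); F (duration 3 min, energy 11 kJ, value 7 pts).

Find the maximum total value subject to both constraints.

Feasible sets respecting both limits:
- A+B: duration 9, energy 15, value 55
- B+C: duration 14, energy 12, value 49
- A: duration 5, energy 10, value 40
- C+D: duration 15, energy 15, value 39
Best: 55 pts.

55 pts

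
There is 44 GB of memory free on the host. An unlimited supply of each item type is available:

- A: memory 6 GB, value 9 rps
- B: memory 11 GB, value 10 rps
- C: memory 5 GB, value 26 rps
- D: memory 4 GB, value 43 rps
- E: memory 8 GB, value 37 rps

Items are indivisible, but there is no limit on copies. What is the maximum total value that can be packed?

Best value-per-unit is D at 43/4, and filling with it alone uses memory 11×4=44. No mix of the others beats 11×43 = 473.

473 rps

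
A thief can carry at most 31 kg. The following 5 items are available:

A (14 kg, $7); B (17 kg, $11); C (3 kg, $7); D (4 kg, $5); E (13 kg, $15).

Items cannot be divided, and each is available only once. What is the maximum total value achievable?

Check high-value combinations within 31 kg:
- A+C+E: weight 14+3+13=30, value 7+7+15=29
- C+D+E: weight 3+4+13=20, value 7+5+15=27
- A+D+E: weight 14+4+13=31, value 7+5+15=27
- B+E: weight 17+13=30, value 11+15=26
- B+C+D: weight 17+3+4=24, value 11+7+5=23
Best: $29.

$29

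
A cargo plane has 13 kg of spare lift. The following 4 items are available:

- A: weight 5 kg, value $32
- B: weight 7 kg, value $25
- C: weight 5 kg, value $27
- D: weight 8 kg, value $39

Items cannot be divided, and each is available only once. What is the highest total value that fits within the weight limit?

Check high-value combinations within 13 kg:
- A+D: weight 5+8=13, value 32+39=71
- C+D: weight 5+8=13, value 27+39=66
- A+C: weight 5+5=10, value 32+27=59
- A+B: weight 5+7=12, value 32+25=57
Best: $71.

$71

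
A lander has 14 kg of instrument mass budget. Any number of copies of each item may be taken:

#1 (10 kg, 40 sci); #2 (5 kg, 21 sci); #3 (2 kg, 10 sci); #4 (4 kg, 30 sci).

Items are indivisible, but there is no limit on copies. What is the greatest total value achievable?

Best value-per-unit is #4 at 30/4; filling with it alone gives 3×30 = 90.
Optimal mix: 1×#3 + 3×#4 → mass 14, value 100.

100 sci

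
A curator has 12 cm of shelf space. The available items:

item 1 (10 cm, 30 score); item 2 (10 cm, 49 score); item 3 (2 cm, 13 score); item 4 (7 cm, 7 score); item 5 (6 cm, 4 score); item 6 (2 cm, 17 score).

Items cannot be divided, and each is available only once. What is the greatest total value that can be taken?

66 score

This is a 0/1 knapsack; check combinations near the capacity.
- item 2+item 6: length 10+2=12, value 49+17=66
- item 2+item 3: length 10+2=12, value 49+13=62
- item 2: length 10, value 49
- item 1+item 6: length 10+2=12, value 30+17=47
- item 1+item 3: length 10+2=12, value 30+13=43
Best: 66 score.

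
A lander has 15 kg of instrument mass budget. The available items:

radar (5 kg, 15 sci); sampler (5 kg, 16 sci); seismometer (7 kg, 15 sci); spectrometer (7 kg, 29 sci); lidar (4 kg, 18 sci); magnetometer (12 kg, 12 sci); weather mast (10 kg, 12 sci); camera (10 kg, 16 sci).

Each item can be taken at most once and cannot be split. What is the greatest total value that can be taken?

49 sci

This is a 0/1 knapsack; check combinations near the capacity.
- radar+sampler+lidar: mass 5+5+4=14, value 15+16+18=49
- spectrometer+lidar: mass 7+4=11, value 29+18=47
- sampler+spectrometer: mass 5+7=12, value 16+29=45
- radar+spectrometer: mass 5+7=12, value 15+29=44
- seismometer+spectrometer: mass 7+7=14, value 15+29=44
Best: 49 sci.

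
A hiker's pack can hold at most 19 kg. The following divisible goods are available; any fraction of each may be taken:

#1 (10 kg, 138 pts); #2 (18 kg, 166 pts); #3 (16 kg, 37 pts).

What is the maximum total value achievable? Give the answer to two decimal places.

221.00

Take in order of value per unit:
- #1 (138/10 per unit): all 10 → value 138, running total 138.00
- #2 (166/18 per unit): 9 of 18 → value 9×166/18 = 83.0000, running total 221.00
Total 221.00.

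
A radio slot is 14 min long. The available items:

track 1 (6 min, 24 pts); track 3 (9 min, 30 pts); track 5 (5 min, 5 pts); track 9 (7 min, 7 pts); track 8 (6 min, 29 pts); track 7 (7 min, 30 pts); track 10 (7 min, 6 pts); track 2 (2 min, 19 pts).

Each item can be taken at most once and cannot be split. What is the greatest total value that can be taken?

72 pts

Check high-value combinations within 14 min:
- track 1+track 8+track 2: duration 6+6+2=14, value 24+29+19=72
- track 8+track 7: duration 6+7=13, value 29+30=59
- track 1+track 7: duration 6+7=13, value 24+30=54
Best: 72 pts.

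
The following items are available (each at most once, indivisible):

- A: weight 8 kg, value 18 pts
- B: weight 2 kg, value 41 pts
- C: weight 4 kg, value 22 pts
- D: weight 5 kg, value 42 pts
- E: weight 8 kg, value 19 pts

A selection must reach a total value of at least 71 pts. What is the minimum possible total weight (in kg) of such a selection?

Subsets with value ≥ 71, sorted by total weight:
- B+D: weight 7, value 83
- B+C+D: weight 11, value 105
Minimum weight: 7 kg.

7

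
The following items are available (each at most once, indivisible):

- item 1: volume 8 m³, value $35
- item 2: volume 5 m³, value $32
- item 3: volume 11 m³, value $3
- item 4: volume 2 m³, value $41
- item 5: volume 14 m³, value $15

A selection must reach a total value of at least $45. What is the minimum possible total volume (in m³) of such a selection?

7

Subsets with value ≥ 45, sorted by total volume:
- item 2+item 4: volume 7, value 73
- item 1+item 4: volume 10, value 76
- item 1+item 2: volume 13, value 67
- item 1+item 2+item 4: volume 15, value 108
Minimum volume: 7 m³.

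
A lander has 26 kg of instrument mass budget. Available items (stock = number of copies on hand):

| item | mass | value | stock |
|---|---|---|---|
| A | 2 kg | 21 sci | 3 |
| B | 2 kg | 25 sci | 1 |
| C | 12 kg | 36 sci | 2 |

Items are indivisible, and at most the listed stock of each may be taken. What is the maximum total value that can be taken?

124 sci

Top feasible selections:
- 3×A + 1×B + 1×C: mass 20, value 124
- 2×A + 1×B + 1×C: mass 18, value 103
- 3×A + 1×C: mass 18, value 99
Best: 124 sci.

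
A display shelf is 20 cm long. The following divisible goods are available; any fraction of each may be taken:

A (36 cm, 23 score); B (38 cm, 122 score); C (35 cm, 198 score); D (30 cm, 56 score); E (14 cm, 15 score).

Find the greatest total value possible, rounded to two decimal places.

Take in order of value per unit:
- C (198/35 per unit): 20 of 35 → value 20×198/35 = 113.1429, running total 113.14
Total 113.14.

113.14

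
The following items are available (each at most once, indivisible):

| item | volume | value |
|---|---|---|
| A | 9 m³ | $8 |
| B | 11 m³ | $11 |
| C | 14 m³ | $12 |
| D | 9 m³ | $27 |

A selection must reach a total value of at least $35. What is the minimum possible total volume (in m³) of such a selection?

18

Subsets with value ≥ 35, sorted by total volume:
- A+D: volume 18, value 35
- B+D: volume 20, value 38
- C+D: volume 23, value 39
Minimum volume: 18 m³.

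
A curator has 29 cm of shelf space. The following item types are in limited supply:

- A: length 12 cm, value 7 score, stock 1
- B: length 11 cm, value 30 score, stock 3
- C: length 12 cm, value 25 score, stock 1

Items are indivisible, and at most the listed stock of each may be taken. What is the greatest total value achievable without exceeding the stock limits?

Best selections within length 29 and stock limits:
- 2×B: length 22, value 60
- 1×B + 1×C: length 23, value 55
- 1×A + 1×B: length 23, value 37
Best: 60 score.

60 score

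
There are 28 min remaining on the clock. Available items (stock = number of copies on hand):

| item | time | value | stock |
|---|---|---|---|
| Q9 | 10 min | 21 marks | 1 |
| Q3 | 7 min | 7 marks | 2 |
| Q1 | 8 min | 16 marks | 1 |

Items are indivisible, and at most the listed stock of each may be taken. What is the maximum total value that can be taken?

Best selections within time 28 and stock limits:
- 1×Q9 + 1×Q3 + 1×Q1: time 25, value 44
- 1×Q9 + 1×Q1: time 18, value 37
Best: 44 marks.

44 marks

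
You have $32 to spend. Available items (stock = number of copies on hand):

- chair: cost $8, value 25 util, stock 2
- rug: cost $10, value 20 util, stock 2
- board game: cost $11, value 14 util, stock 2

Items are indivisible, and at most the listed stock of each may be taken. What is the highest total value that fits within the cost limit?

70 util

Top feasible selections:
- 2×chair + 1×rug: cost 26, value 70
- 1×chair + 2×rug: cost 28, value 65
- 2×chair + 1×board game: cost 27, value 64
- 1×chair + 1×rug + 1×board game: cost 29, value 59
Best: 70 util.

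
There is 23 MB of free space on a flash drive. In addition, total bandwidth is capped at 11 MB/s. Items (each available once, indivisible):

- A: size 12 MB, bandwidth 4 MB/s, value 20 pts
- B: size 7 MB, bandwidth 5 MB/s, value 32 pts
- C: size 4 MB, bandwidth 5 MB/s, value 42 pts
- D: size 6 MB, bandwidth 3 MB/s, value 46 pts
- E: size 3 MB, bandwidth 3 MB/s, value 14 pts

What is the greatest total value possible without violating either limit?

102 pts

Feasible sets respecting both limits:
- C+D+E: size 13, bandwidth 11, value 102
- B+D+E: size 16, bandwidth 11, value 92
- C+D: size 10, bandwidth 8, value 88
Best: 102 pts.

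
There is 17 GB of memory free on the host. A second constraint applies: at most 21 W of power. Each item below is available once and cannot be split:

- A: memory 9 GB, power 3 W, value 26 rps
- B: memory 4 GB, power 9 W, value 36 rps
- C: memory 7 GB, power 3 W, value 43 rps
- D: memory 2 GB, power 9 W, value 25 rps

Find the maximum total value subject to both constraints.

104 rps

Feasible sets respecting both limits:
- B+C+D: memory 13, power 21, value 104
- A+B+D: memory 15, power 21, value 87
- B+C: memory 11, power 12, value 79
Best: 104 rps.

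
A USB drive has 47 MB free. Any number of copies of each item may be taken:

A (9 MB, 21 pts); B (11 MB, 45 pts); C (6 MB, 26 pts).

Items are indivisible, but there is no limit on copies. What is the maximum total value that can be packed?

201 pts

Best value-per-unit is C at 26/6; filling with it alone gives 7×26 = 182.
Optimal mix: 1×B + 6×C → size 47, value 201.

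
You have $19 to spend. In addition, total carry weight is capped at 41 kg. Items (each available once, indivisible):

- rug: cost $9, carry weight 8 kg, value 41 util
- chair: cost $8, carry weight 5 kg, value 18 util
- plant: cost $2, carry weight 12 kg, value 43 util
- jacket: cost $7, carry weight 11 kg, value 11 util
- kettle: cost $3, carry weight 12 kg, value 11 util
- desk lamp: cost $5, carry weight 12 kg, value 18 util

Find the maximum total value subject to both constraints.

Feasible sets respecting both limits:
- rug+chair+plant: cost 19, carry weight 25, value 102
- rug+plant+desk lamp: cost 16, carry weight 32, value 102
- rug+plant+jacket: cost 18, carry weight 31, value 95
Best: 102 util.

102 util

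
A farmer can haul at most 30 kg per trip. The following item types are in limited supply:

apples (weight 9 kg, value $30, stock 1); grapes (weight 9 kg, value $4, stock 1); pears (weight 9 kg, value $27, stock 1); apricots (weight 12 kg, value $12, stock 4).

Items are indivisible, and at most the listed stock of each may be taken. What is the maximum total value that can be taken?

Best selections within weight 30 and stock limits:
- 1×apples + 1×pears + 1×apricots: weight 30, value 69
- 1×apples + 1×grapes + 1×pears: weight 27, value 61
- 1×apples + 1×pears: weight 18, value 57
- 1×apples + 1×grapes + 1×apricots: weight 30, value 46
Best: $69.

$69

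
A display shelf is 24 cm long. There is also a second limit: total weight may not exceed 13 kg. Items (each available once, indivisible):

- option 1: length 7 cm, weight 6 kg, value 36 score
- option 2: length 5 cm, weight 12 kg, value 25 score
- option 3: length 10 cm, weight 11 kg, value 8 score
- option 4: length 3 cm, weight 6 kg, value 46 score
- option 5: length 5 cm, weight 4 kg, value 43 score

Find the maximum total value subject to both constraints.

Feasible sets respecting both limits:
- option 4+option 5: length 8, weight 10, value 89
- option 1+option 4: length 10, weight 12, value 82
- option 1+option 5: length 12, weight 10, value 79
- option 4: length 3, weight 6, value 46
Best: 89 score.

89 score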